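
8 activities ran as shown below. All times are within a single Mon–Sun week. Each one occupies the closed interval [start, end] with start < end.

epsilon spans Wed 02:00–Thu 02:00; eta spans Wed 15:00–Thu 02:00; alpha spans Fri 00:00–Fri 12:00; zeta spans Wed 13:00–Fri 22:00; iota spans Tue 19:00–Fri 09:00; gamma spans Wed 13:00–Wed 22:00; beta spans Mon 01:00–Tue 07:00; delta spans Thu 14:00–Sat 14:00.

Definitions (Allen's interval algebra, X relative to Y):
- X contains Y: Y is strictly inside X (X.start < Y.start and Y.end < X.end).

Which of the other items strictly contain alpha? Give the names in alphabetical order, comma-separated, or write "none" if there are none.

delta, zeta

Target alpha = [Fri 00:00, Fri 12:00].
beta [Mon 01:00, Tue 07:00] → before → no.
delta [Thu 14:00, Sat 14:00] → contains → yes.
epsilon [Wed 02:00, Thu 02:00] → before → no.
eta [Wed 15:00, Thu 02:00] → before → no.
gamma [Wed 13:00, Wed 22:00] → before → no.
iota [Tue 19:00, Fri 09:00] → overlaps → no.
zeta [Wed 13:00, Fri 22:00] → contains → yes.
Result: delta, zeta.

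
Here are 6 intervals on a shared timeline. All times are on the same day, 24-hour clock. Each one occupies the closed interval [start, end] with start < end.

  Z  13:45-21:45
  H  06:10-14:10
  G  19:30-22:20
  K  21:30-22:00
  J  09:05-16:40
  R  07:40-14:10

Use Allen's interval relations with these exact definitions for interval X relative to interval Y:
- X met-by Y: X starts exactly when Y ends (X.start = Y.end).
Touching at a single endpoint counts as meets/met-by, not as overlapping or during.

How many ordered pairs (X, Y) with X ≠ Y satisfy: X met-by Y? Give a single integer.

Checking all 30 ordered pairs for relation 'met-by'; matching pairs in alphabetical order:
No pair satisfies it.
Count: 0.

0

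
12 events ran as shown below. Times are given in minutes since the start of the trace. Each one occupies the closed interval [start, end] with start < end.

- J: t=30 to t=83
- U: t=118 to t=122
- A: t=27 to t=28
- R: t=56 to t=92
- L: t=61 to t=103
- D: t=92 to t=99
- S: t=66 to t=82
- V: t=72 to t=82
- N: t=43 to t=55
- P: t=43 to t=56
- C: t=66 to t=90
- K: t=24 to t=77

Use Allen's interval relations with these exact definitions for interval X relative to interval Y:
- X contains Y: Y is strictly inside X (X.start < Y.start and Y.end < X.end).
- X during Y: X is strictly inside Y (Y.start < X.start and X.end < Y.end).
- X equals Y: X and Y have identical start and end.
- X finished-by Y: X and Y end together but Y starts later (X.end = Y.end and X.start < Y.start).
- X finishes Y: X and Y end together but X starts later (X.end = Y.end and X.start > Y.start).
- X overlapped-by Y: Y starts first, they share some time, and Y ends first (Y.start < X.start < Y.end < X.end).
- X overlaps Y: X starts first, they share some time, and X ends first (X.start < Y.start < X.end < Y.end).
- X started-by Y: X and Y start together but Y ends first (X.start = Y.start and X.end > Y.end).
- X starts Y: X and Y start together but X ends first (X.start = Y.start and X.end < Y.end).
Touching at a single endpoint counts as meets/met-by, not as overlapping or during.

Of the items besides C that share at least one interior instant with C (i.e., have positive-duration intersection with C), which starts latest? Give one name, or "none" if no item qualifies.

Target C = [t=66, t=90].
A [t=27, t=28] → before → excluded.
D [t=92, t=99] → after → excluded.
J [t=30, t=83] → overlaps → candidate.
K [t=24, t=77] → overlaps → candidate.
L [t=61, t=103] → contains → candidate.
N [t=43, t=55] → before → excluded.
P [t=43, t=56] → before → excluded.
R [t=56, t=92] → contains → candidate.
S [t=66, t=82] → starts → candidate.
U [t=118, t=122] → after → excluded.
V [t=72, t=82] → during → candidate.
Among candidates, latest start is t=72 → V.

V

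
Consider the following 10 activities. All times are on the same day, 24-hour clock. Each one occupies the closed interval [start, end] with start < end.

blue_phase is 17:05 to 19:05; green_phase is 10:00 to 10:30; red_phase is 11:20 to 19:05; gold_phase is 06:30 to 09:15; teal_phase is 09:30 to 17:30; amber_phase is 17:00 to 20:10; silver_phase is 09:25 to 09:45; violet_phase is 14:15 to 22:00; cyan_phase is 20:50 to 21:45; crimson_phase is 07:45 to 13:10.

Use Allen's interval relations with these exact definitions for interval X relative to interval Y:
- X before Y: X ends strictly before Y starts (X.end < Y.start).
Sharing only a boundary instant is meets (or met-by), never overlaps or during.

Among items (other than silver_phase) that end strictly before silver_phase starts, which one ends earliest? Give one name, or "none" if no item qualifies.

Target silver_phase = [09:25, 09:45].
amber_phase [17:00, 20:10] → after → excluded.
blue_phase [17:05, 19:05] → after → excluded.
crimson_phase [07:45, 13:10] → contains → excluded.
cyan_phase [20:50, 21:45] → after → excluded.
gold_phase [06:30, 09:15] → before → candidate.
green_phase [10:00, 10:30] → after → excluded.
red_phase [11:20, 19:05] → after → excluded.
teal_phase [09:30, 17:30] → overlapped-by → excluded.
violet_phase [14:15, 22:00] → after → excluded.
Among candidates, earliest end is 09:15 → gold_phase.

gold_phase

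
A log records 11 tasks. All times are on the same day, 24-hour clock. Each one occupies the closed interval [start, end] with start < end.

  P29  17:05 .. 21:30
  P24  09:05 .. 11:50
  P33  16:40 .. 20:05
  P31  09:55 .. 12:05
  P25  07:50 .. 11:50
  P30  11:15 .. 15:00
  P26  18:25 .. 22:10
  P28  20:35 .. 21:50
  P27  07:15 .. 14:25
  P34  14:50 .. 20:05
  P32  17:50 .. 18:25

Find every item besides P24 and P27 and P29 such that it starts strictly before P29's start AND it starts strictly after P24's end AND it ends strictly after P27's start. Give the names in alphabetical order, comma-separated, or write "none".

P33, P34

Conditions: its start is strictly before P29's start (X.start < 17:05) AND its start is strictly after P24's end (X.start > 11:50) AND its end is strictly after P27's start (X.end > 07:15).
P25: start 07:50 < 17:05? ✓; start 07:50 > 11:50? ✗; end 11:50 > 07:15? ✓ → no.
P26: start 18:25 < 17:05? ✗; start 18:25 > 11:50? ✓; end 22:10 > 07:15? ✓ → no.
P28: start 20:35 < 17:05? ✗; start 20:35 > 11:50? ✓; end 21:50 > 07:15? ✓ → no.
P30: start 11:15 < 17:05? ✓; start 11:15 > 11:50? ✗; end 15:00 > 07:15? ✓ → no.
P31: start 09:55 < 17:05? ✓; start 09:55 > 11:50? ✗; end 12:05 > 07:15? ✓ → no.
P32: start 17:50 < 17:05? ✗; start 17:50 > 11:50? ✓; end 18:25 > 07:15? ✓ → no.
P33: start 16:40 < 17:05? ✓; start 16:40 > 11:50? ✓; end 20:05 > 07:15? ✓ → yes.
P34: start 14:50 < 17:05? ✓; start 14:50 > 11:50? ✓; end 20:05 > 07:15? ✓ → yes.
Result: P33, P34.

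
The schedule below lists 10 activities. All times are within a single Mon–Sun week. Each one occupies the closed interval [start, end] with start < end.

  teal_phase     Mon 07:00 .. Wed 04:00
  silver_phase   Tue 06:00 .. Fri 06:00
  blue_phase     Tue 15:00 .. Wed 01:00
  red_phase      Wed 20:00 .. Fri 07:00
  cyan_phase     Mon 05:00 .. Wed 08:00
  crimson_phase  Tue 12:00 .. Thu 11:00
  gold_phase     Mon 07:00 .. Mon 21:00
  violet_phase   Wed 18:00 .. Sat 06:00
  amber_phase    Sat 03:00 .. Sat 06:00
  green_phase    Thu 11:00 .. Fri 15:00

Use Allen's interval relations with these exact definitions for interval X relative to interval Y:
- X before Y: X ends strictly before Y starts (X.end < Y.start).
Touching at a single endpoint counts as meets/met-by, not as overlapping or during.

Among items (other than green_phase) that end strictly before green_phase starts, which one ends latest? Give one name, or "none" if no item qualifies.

cyan_phase

Target green_phase = [Thu 11:00, Fri 15:00].
amber_phase [Sat 03:00, Sat 06:00] → after → excluded.
blue_phase [Tue 15:00, Wed 01:00] → before → candidate.
crimson_phase [Tue 12:00, Thu 11:00] → meets → excluded.
cyan_phase [Mon 05:00, Wed 08:00] → before → candidate.
gold_phase [Mon 07:00, Mon 21:00] → before → candidate.
red_phase [Wed 20:00, Fri 07:00] → overlaps → excluded.
silver_phase [Tue 06:00, Fri 06:00] → overlaps → excluded.
teal_phase [Mon 07:00, Wed 04:00] → before → candidate.
violet_phase [Wed 18:00, Sat 06:00] → contains → excluded.
Among candidates, latest end is Wed 08:00 → cyan_phase.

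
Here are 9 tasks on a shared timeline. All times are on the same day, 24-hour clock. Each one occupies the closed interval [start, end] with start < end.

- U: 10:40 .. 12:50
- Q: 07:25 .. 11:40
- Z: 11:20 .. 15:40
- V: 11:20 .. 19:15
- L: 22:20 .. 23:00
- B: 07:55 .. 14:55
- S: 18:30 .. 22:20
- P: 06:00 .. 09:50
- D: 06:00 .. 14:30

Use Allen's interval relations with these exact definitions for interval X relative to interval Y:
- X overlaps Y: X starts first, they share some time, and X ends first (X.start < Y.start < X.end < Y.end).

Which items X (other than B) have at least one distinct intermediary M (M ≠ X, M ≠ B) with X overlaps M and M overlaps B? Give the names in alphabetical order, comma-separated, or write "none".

Target B = [07:55, 14:55].
Intermediaries M with M overlaps B: D, P, Q.
Via D — items with X overlaps D: none.
Via P — items with X overlaps P: none.
Via Q — items with X overlaps Q: P.
Union: P.

P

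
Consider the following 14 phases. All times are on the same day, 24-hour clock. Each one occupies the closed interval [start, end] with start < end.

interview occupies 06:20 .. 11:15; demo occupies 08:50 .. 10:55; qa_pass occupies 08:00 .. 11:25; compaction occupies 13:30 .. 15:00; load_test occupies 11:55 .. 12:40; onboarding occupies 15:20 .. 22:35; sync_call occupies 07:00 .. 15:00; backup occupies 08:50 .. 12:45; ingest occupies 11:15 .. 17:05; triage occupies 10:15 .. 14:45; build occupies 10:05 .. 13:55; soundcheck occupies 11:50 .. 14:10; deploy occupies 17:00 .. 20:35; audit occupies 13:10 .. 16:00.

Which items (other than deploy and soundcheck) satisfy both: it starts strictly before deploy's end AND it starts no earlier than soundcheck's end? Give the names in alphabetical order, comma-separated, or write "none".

onboarding

Conditions: its start is strictly before deploy's end (X.start < 20:35) AND its start is no earlier than soundcheck's end (X.start >= 14:10).
audit: start 13:10 < 20:35? ✓; start 13:10 >= 14:10? ✗ → no.
backup: start 08:50 < 20:35? ✓; start 08:50 >= 14:10? ✗ → no.
build: start 10:05 < 20:35? ✓; start 10:05 >= 14:10? ✗ → no.
compaction: start 13:30 < 20:35? ✓; start 13:30 >= 14:10? ✗ → no.
demo: start 08:50 < 20:35? ✓; start 08:50 >= 14:10? ✗ → no.
ingest: start 11:15 < 20:35? ✓; start 11:15 >= 14:10? ✗ → no.
interview: start 06:20 < 20:35? ✓; start 06:20 >= 14:10? ✗ → no.
load_test: start 11:55 < 20:35? ✓; start 11:55 >= 14:10? ✗ → no.
onboarding: start 15:20 < 20:35? ✓; start 15:20 >= 14:10? ✓ → yes.
qa_pass: start 08:00 < 20:35? ✓; start 08:00 >= 14:10? ✗ → no.
sync_call: start 07:00 < 20:35? ✓; start 07:00 >= 14:10? ✗ → no.
triage: start 10:15 < 20:35? ✓; start 10:15 >= 14:10? ✗ → no.
Result: onboarding.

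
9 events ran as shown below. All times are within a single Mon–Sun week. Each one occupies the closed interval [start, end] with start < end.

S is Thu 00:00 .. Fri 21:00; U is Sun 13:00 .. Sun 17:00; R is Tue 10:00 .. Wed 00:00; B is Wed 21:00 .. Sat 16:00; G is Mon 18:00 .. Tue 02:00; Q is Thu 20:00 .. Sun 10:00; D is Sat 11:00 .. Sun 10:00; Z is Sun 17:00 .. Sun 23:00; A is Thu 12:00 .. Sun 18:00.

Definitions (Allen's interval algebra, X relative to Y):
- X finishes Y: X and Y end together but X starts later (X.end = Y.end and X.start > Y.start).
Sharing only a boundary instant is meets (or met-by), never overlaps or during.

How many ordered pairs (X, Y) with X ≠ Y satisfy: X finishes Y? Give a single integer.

Checking all 72 ordered pairs for relation 'finishes'; matching pairs in alphabetical order:
(D, Q): D finishes Q ✓
Count: 1.

1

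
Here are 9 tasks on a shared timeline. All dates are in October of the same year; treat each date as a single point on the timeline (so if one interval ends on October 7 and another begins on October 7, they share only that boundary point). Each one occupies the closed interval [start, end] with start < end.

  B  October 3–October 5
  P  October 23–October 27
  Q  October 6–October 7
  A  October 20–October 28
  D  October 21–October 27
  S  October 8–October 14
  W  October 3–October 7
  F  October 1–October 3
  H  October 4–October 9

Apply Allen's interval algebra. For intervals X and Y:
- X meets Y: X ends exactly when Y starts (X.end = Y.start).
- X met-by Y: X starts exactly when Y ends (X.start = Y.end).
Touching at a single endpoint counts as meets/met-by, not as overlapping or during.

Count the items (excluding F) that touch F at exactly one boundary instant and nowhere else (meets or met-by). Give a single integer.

Target F = [October 1, October 3].
A [October 20, October 28] → after → no.
B [October 3, October 5] → met-by → counts.
D [October 21, October 27] → after → no.
H [October 4, October 9] → after → no.
P [October 23, October 27] → after → no.
Q [October 6, October 7] → after → no.
S [October 8, October 14] → after → no.
W [October 3, October 7] → met-by → counts.
Total: 2.

2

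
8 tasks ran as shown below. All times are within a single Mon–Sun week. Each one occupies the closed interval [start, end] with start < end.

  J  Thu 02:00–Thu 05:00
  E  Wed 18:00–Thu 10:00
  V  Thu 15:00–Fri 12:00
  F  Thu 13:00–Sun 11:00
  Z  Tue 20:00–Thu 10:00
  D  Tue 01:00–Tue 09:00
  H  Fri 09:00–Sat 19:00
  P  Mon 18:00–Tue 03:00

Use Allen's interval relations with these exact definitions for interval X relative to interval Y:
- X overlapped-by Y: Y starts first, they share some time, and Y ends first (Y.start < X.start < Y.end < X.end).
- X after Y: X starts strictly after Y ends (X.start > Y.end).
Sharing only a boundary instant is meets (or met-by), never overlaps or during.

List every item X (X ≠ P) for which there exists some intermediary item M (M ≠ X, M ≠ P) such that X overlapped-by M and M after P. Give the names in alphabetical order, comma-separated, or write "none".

H

Target P = [Mon 18:00, Tue 03:00].
Intermediaries M with M after P: E, F, H, J, V, Z.
Via E — items with X overlapped-by E: none.
Via F — items with X overlapped-by F: none.
Via H — items with X overlapped-by H: none.
Via J — items with X overlapped-by J: none.
Via V — items with X overlapped-by V: H.
Via Z — items with X overlapped-by Z: none.
Union: H.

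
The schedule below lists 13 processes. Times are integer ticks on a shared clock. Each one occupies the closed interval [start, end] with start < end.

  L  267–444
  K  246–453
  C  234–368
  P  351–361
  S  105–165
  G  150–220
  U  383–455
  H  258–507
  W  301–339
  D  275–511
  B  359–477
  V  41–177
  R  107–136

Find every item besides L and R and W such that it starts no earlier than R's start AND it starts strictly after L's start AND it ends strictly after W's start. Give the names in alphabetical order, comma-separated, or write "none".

Conditions: its start is no earlier than R's start (X.start >= 107) AND its start is strictly after L's start (X.start > 267) AND its end is strictly after W's start (X.end > 301).
B: start 359 >= 107? ✓; start 359 > 267? ✓; end 477 > 301? ✓ → yes.
C: start 234 >= 107? ✓; start 234 > 267? ✗; end 368 > 301? ✓ → no.
D: start 275 >= 107? ✓; start 275 > 267? ✓; end 511 > 301? ✓ → yes.
G: start 150 >= 107? ✓; start 150 > 267? ✗; end 220 > 301? ✗ → no.
H: start 258 >= 107? ✓; start 258 > 267? ✗; end 507 > 301? ✓ → no.
K: start 246 >= 107? ✓; start 246 > 267? ✗; end 453 > 301? ✓ → no.
P: start 351 >= 107? ✓; start 351 > 267? ✓; end 361 > 301? ✓ → yes.
S: start 105 >= 107? ✗; start 105 > 267? ✗; end 165 > 301? ✗ → no.
U: start 383 >= 107? ✓; start 383 > 267? ✓; end 455 > 301? ✓ → yes.
V: start 41 >= 107? ✗; start 41 > 267? ✗; end 177 > 301? ✗ → no.
Result: B, D, P, U.

B, D, P, U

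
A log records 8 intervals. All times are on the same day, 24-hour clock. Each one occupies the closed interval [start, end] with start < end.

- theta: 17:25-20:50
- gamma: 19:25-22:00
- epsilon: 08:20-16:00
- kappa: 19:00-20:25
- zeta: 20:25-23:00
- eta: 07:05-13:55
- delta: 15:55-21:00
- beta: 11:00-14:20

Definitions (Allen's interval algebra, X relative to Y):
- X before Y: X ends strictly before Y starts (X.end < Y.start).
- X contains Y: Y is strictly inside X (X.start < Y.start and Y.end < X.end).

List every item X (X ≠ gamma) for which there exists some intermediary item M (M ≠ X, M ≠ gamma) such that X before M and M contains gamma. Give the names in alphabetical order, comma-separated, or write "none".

none

Target gamma = [19:25, 22:00].
Intermediaries M with M contains gamma: none.
Union: none.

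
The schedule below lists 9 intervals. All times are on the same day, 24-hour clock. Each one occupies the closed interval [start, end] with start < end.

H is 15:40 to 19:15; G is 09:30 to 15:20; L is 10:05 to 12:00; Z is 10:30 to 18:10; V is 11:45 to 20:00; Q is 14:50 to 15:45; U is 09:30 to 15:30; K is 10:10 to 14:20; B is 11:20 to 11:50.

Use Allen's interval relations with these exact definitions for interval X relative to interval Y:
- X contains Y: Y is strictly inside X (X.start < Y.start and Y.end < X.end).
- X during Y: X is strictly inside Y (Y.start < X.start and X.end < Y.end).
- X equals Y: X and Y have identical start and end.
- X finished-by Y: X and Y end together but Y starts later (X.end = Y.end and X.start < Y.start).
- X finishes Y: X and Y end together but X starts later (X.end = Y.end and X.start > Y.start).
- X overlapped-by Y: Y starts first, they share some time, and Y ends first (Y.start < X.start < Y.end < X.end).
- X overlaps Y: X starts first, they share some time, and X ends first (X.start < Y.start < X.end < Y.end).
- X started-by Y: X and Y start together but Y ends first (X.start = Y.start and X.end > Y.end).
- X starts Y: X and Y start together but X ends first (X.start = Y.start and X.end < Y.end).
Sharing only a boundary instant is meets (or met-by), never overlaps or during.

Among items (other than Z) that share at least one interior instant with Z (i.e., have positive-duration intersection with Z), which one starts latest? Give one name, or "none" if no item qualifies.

H

Target Z = [10:30, 18:10].
B [11:20, 11:50] → during → candidate.
G [09:30, 15:20] → overlaps → candidate.
H [15:40, 19:15] → overlapped-by → candidate.
K [10:10, 14:20] → overlaps → candidate.
L [10:05, 12:00] → overlaps → candidate.
Q [14:50, 15:45] → during → candidate.
U [09:30, 15:30] → overlaps → candidate.
V [11:45, 20:00] → overlapped-by → candidate.
Among candidates, latest start is 15:40 → H.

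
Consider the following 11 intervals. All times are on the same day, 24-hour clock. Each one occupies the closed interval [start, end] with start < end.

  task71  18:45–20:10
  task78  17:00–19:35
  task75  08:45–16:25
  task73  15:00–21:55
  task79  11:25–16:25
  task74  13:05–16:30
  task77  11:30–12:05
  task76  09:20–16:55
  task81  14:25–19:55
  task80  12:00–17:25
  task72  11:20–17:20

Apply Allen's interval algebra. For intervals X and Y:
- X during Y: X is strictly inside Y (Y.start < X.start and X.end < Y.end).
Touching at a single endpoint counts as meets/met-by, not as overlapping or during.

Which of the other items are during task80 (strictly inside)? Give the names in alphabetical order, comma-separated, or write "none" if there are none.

Target task80 = [12:00, 17:25].
task71 [18:45, 20:10] → after → no.
task72 [11:20, 17:20] → overlaps → no.
task73 [15:00, 21:55] → overlapped-by → no.
task74 [13:05, 16:30] → during → yes.
task75 [08:45, 16:25] → overlaps → no.
task76 [09:20, 16:55] → overlaps → no.
task77 [11:30, 12:05] → overlaps → no.
task78 [17:00, 19:35] → overlapped-by → no.
task79 [11:25, 16:25] → overlaps → no.
task81 [14:25, 19:55] → overlapped-by → no.
Result: task74.

task74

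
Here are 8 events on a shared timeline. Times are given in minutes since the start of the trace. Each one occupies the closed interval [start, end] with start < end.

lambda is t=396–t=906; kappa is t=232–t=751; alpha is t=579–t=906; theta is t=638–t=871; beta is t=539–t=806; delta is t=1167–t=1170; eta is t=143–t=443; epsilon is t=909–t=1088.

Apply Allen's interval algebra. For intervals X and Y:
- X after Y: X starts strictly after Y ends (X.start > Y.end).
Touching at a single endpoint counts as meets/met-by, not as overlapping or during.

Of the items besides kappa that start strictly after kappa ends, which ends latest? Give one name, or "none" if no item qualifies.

Target kappa = [t=232, t=751].
alpha [t=579, t=906] → overlapped-by → excluded.
beta [t=539, t=806] → overlapped-by → excluded.
delta [t=1167, t=1170] → after → candidate.
epsilon [t=909, t=1088] → after → candidate.
eta [t=143, t=443] → overlaps → excluded.
lambda [t=396, t=906] → overlapped-by → excluded.
theta [t=638, t=871] → overlapped-by → excluded.
Among candidates, latest end is t=1170 → delta.

delta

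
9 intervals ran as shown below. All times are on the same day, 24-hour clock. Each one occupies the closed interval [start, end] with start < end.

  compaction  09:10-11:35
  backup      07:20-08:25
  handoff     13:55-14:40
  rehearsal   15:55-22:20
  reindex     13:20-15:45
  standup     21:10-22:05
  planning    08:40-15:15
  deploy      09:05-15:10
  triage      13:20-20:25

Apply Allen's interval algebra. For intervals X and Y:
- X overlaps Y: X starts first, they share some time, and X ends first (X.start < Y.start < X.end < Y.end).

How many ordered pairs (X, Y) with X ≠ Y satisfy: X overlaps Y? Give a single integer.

Checking all 72 ordered pairs for relation 'overlaps'; matching pairs in alphabetical order:
(deploy, reindex): deploy overlaps reindex ✓
(deploy, triage): deploy overlaps triage ✓
(planning, reindex): planning overlaps reindex ✓
(planning, triage): planning overlaps triage ✓
(triage, rehearsal): triage overlaps rehearsal ✓
Count: 5.

5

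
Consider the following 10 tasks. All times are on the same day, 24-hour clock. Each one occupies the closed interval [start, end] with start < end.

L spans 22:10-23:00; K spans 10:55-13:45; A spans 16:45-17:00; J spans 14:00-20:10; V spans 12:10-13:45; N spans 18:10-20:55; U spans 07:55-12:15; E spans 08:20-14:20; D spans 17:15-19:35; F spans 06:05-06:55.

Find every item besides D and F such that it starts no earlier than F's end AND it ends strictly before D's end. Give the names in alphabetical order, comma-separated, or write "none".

Conditions: its start is no earlier than F's end (X.start >= 06:55) AND its end is strictly before D's end (X.end < 19:35).
A: start 16:45 >= 06:55? ✓; end 17:00 < 19:35? ✓ → yes.
E: start 08:20 >= 06:55? ✓; end 14:20 < 19:35? ✓ → yes.
J: start 14:00 >= 06:55? ✓; end 20:10 < 19:35? ✗ → no.
K: start 10:55 >= 06:55? ✓; end 13:45 < 19:35? ✓ → yes.
L: start 22:10 >= 06:55? ✓; end 23:00 < 19:35? ✗ → no.
N: start 18:10 >= 06:55? ✓; end 20:55 < 19:35? ✗ → no.
U: start 07:55 >= 06:55? ✓; end 12:15 < 19:35? ✓ → yes.
V: start 12:10 >= 06:55? ✓; end 13:45 < 19:35? ✓ → yes.
Result: A, E, K, U, V.

A, E, K, U, V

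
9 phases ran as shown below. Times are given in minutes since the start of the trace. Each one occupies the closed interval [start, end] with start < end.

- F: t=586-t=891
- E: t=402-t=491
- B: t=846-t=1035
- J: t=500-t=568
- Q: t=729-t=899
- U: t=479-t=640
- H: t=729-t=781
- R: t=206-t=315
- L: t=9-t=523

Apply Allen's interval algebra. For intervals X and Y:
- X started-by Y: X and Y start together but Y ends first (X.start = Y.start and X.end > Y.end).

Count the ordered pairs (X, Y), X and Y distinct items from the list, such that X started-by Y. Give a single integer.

1

Checking all 72 ordered pairs for relation 'started-by'; matching pairs in alphabetical order:
(Q, H): Q started-by H ✓
Count: 1.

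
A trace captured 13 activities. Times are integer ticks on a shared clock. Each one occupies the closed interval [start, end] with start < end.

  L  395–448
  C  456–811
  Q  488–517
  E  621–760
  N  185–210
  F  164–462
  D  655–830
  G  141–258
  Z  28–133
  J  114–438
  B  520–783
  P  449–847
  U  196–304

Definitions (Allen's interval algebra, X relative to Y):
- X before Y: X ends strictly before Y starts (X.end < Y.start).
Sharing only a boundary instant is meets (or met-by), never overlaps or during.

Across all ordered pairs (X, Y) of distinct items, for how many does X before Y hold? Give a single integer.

Checking all 156 ordered pairs for relation 'before'; matching pairs in alphabetical order:
(F, B): F before B ✓
(F, D): F before D ✓
(F, E): F before E ✓
(F, Q): F before Q ✓
(G, B): G before B ✓
(G, C): G before C ✓
(G, D): G before D ✓
(G, E): G before E ✓
(G, L): G before L ✓
(G, P): G before P ✓
(G, Q): G before Q ✓
(J, B): J before B ✓
(J, C): J before C ✓
(J, D): J before D ✓
(J, E): J before E ✓
(J, P): J before P ✓
(J, Q): J before Q ✓
(L, B): L before B ✓
(L, C): L before C ✓
(L, D): L before D ✓
(L, E): L before E ✓
(L, P): L before P ✓
(L, Q): L before Q ✓
(N, B): N before B ✓
... plus 27 further pairs not listed.
Count: 51.

51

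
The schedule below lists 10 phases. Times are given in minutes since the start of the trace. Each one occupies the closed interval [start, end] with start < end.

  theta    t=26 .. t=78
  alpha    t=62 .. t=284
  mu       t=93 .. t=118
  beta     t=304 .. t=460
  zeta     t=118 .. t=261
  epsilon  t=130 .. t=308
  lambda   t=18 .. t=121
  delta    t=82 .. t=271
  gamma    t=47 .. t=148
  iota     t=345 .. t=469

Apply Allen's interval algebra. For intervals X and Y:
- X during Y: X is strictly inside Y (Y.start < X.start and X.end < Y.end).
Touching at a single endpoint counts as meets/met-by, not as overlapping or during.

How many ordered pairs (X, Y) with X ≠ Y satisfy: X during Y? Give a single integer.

Checking all 90 ordered pairs for relation 'during'; matching pairs in alphabetical order:
(delta, alpha): delta during alpha ✓
(mu, alpha): mu during alpha ✓
(mu, delta): mu during delta ✓
(mu, gamma): mu during gamma ✓
(mu, lambda): mu during lambda ✓
(theta, lambda): theta during lambda ✓
(zeta, alpha): zeta during alpha ✓
(zeta, delta): zeta during delta ✓
Count: 8.

8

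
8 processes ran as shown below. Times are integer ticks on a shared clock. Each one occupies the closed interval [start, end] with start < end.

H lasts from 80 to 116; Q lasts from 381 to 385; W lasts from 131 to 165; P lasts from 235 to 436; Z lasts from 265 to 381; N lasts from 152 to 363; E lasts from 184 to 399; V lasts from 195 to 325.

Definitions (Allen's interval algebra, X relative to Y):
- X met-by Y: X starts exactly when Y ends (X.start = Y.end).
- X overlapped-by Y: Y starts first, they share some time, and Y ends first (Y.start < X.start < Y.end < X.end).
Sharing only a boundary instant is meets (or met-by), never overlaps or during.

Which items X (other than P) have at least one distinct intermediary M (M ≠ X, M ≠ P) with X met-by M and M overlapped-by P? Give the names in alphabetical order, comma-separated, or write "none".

none

Target P = [235, 436].
Intermediaries M with M overlapped-by P: none.
Union: none.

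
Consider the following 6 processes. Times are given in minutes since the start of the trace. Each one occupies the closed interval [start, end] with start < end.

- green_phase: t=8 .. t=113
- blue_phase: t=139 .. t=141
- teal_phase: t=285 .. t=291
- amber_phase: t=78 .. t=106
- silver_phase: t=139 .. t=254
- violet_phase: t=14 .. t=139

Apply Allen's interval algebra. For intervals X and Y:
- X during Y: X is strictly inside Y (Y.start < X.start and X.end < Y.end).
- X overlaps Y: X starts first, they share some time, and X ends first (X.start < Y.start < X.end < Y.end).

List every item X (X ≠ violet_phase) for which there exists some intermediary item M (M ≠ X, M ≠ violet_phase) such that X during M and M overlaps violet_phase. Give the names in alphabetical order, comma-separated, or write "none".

amber_phase

Target violet_phase = [t=14, t=139].
Intermediaries M with M overlaps violet_phase: green_phase.
Via green_phase — items with X during green_phase: amber_phase.
Union: amber_phase.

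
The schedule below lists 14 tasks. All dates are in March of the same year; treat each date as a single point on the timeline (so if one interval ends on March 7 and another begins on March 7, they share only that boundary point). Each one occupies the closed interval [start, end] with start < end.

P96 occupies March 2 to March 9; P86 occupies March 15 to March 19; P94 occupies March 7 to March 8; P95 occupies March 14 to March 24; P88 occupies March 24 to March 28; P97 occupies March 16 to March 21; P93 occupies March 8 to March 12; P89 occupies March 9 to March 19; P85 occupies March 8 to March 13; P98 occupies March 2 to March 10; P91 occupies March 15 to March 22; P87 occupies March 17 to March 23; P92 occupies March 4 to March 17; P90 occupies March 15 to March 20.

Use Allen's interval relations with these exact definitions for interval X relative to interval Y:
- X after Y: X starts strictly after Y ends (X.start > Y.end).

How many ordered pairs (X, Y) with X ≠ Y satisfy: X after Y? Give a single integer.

Checking all 182 ordered pairs for relation 'after'; matching pairs in alphabetical order:
(P86, P85): P86 after P85 ✓
(P86, P93): P86 after P93 ✓
(P86, P94): P86 after P94 ✓
(P86, P96): P86 after P96 ✓
(P86, P98): P86 after P98 ✓
(P87, P85): P87 after P85 ✓
(P87, P93): P87 after P93 ✓
(P87, P94): P87 after P94 ✓
(P87, P96): P87 after P96 ✓
(P87, P98): P87 after P98 ✓
(P88, P85): P88 after P85 ✓
(P88, P86): P88 after P86 ✓
(P88, P87): P88 after P87 ✓
(P88, P89): P88 after P89 ✓
(P88, P90): P88 after P90 ✓
(P88, P91): P88 after P91 ✓
(P88, P92): P88 after P92 ✓
(P88, P93): P88 after P93 ✓
(P88, P94): P88 after P94 ✓
(P88, P96): P88 after P96 ✓
(P88, P97): P88 after P97 ✓
(P88, P98): P88 after P98 ✓
(P89, P94): P89 after P94 ✓
(P90, P85): P90 after P85 ✓
... plus 19 further pairs not listed.
Count: 43.

43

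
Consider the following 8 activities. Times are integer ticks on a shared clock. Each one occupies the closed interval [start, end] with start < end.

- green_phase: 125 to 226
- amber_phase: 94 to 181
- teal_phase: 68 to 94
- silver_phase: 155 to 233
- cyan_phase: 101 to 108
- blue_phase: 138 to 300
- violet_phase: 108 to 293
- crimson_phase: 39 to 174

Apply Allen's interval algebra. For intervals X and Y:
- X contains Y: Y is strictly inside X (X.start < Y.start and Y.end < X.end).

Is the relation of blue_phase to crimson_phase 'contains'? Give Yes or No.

blue_phase = [138, 300], crimson_phase = [39, 174].
Actual relation of blue_phase to crimson_phase: overlapped-by.
Asked whether 'contains' holds → No.

No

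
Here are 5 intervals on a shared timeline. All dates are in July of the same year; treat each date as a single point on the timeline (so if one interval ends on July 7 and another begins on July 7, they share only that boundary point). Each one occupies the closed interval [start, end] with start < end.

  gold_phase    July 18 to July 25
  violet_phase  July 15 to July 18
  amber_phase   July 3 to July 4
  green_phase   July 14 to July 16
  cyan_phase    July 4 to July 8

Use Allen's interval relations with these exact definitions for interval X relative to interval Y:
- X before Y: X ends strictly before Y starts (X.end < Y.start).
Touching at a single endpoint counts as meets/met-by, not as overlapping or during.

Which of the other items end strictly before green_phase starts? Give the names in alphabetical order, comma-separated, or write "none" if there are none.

Target green_phase = [July 14, July 16].
amber_phase [July 3, July 4] → before → yes.
cyan_phase [July 4, July 8] → before → yes.
gold_phase [July 18, July 25] → after → no.
violet_phase [July 15, July 18] → overlapped-by → no.
Result: amber_phase, cyan_phase.

amber_phase, cyan_phase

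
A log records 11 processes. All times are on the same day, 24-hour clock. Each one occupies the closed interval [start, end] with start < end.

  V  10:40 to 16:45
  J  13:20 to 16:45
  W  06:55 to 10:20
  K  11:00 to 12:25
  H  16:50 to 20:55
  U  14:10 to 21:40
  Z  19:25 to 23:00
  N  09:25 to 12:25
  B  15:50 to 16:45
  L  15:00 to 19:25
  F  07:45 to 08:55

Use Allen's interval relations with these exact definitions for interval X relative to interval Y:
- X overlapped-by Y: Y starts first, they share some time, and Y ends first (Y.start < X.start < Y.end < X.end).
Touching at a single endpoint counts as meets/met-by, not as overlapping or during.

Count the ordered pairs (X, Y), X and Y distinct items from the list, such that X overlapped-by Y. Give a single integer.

Checking all 110 ordered pairs for relation 'overlapped-by'; matching pairs in alphabetical order:
(H, L): H overlapped-by L ✓
(L, J): L overlapped-by J ✓
(L, V): L overlapped-by V ✓
(N, W): N overlapped-by W ✓
(U, J): U overlapped-by J ✓
(U, V): U overlapped-by V ✓
(V, N): V overlapped-by N ✓
(Z, H): Z overlapped-by H ✓
(Z, U): Z overlapped-by U ✓
Count: 9.

9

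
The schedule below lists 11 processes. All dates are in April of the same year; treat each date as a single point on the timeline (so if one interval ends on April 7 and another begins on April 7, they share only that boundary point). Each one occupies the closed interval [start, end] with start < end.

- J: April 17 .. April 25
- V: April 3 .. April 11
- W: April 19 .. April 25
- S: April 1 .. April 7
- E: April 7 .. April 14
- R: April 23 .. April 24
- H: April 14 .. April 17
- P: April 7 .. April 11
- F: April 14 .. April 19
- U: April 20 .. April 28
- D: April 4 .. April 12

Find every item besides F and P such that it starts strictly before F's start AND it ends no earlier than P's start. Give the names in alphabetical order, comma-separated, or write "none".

D, E, S, V

Conditions: its start is strictly before F's start (X.start < April 14) AND its end is no earlier than P's start (X.end >= April 7).
D: start April 4 < April 14? ✓; end April 12 >= April 7? ✓ → yes.
E: start April 7 < April 14? ✓; end April 14 >= April 7? ✓ → yes.
H: start April 14 < April 14? ✗; end April 17 >= April 7? ✓ → no.
J: start April 17 < April 14? ✗; end April 25 >= April 7? ✓ → no.
R: start April 23 < April 14? ✗; end April 24 >= April 7? ✓ → no.
S: start April 1 < April 14? ✓; end April 7 >= April 7? ✓ → yes.
U: start April 20 < April 14? ✗; end April 28 >= April 7? ✓ → no.
V: start April 3 < April 14? ✓; end April 11 >= April 7? ✓ → yes.
W: start April 19 < April 14? ✗; end April 25 >= April 7? ✓ → no.
Result: D, E, S, V.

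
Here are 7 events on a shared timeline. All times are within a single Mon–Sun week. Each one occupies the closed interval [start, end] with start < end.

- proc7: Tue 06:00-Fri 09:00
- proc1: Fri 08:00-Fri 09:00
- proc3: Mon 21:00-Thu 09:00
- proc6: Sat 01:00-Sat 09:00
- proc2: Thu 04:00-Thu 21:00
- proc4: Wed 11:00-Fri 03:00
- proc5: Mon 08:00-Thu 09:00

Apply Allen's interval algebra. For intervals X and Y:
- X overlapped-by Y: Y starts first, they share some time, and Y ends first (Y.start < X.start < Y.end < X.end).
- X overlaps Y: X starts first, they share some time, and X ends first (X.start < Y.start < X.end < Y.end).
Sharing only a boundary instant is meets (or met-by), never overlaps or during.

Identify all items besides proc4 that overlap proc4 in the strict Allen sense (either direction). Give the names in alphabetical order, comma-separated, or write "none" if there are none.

Target proc4 = [Wed 11:00, Fri 03:00].
proc1 [Fri 08:00, Fri 09:00] → after → no.
proc2 [Thu 04:00, Thu 21:00] → during → no.
proc3 [Mon 21:00, Thu 09:00] → overlaps → yes.
proc5 [Mon 08:00, Thu 09:00] → overlaps → yes.
proc6 [Sat 01:00, Sat 09:00] → after → no.
proc7 [Tue 06:00, Fri 09:00] → contains → no.
Result: proc3, proc5.

proc3, proc5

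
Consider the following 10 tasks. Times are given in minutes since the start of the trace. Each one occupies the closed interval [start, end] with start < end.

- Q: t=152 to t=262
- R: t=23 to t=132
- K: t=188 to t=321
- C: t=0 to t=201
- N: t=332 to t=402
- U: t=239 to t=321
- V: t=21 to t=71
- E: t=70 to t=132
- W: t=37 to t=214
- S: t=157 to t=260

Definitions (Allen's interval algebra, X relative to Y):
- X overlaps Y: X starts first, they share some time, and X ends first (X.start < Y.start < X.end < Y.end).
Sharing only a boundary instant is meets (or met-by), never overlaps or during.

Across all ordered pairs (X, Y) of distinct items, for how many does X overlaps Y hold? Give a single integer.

Checking all 90 ordered pairs for relation 'overlaps'; matching pairs in alphabetical order:
(C, K): C overlaps K ✓
(C, Q): C overlaps Q ✓
(C, S): C overlaps S ✓
(C, W): C overlaps W ✓
(Q, K): Q overlaps K ✓
(Q, U): Q overlaps U ✓
(R, W): R overlaps W ✓
(S, K): S overlaps K ✓
(S, U): S overlaps U ✓
(V, E): V overlaps E ✓
(V, R): V overlaps R ✓
(V, W): V overlaps W ✓
(W, K): W overlaps K ✓
(W, Q): W overlaps Q ✓
(W, S): W overlaps S ✓
Count: 15.

15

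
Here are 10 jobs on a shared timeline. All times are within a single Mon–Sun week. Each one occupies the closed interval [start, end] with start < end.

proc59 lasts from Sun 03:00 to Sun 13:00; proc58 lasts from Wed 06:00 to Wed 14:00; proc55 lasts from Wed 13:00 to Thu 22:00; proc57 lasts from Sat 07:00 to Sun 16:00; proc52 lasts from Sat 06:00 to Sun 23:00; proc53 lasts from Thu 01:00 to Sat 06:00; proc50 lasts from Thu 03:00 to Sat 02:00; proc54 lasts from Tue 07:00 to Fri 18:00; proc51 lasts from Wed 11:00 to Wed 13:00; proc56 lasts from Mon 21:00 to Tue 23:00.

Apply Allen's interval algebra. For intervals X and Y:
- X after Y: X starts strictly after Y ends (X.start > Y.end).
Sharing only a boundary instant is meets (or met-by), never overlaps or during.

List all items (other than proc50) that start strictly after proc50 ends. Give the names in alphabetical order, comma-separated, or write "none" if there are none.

Target proc50 = [Thu 03:00, Sat 02:00].
proc51 [Wed 11:00, Wed 13:00] → before → no.
proc52 [Sat 06:00, Sun 23:00] → after → yes.
proc53 [Thu 01:00, Sat 06:00] → contains → no.
proc54 [Tue 07:00, Fri 18:00] → overlaps → no.
proc55 [Wed 13:00, Thu 22:00] → overlaps → no.
proc56 [Mon 21:00, Tue 23:00] → before → no.
proc57 [Sat 07:00, Sun 16:00] → after → yes.
proc58 [Wed 06:00, Wed 14:00] → before → no.
proc59 [Sun 03:00, Sun 13:00] → after → yes.
Result: proc52, proc57, proc59.

proc52, proc57, proc59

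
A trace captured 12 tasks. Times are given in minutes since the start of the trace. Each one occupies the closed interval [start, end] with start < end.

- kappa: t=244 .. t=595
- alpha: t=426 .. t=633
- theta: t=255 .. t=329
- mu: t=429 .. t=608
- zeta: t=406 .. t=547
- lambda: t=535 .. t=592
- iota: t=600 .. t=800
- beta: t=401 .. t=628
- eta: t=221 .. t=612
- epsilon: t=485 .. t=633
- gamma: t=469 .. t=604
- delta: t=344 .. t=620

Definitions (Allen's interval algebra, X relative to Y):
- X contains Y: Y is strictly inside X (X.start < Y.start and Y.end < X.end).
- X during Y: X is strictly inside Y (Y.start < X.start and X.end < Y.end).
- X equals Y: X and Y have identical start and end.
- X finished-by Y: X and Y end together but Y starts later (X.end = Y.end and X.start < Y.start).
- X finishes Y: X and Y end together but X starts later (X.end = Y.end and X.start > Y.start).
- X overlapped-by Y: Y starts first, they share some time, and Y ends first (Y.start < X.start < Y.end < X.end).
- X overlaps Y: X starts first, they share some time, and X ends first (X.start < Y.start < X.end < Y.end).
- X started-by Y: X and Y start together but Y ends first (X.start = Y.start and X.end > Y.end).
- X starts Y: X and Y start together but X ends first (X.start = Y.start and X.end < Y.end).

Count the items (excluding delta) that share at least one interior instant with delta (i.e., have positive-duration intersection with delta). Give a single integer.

Target delta = [t=344, t=620].
alpha [t=426, t=633] → overlapped-by → counts.
beta [t=401, t=628] → overlapped-by → counts.
epsilon [t=485, t=633] → overlapped-by → counts.
eta [t=221, t=612] → overlaps → counts.
gamma [t=469, t=604] → during → counts.
iota [t=600, t=800] → overlapped-by → counts.
kappa [t=244, t=595] → overlaps → counts.
lambda [t=535, t=592] → during → counts.
mu [t=429, t=608] → during → counts.
theta [t=255, t=329] → before → no.
zeta [t=406, t=547] → during → counts.
Total: 10.

10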